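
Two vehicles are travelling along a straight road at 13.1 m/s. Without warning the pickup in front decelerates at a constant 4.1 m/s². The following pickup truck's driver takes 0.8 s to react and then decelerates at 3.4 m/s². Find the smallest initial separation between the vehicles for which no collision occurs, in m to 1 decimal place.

Minimum gap ≈ 14.8 m

Leader travels v²/(2a_L) = 171.610 / 8.200 = 20.928 m before stopping.
Follower covers v·t_r = 13.1000 × 0.8 = 10.480 m while reacting, then v²/(2a_F) = 171.610 / 6.800 = 25.237 m while braking, for a total of 10.480 + 25.237 = 35.717 m.
Since a_F ≤ a_L and the follower starts braking later, the follower is never slower than the leader, so the closest approach is when both have stopped.
Minimum gap = 35.717 − 20.928 = 14.789 m.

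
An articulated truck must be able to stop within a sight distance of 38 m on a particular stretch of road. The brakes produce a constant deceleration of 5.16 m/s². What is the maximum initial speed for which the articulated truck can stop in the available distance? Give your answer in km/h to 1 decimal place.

Maximum speed ≈ 71.3 km/h

v²/(2a) = d ⇒ v = √(2 × 5.160 × 38) = √392.16 = 19.8030 m/s.
19.8030 m/s × 3.6 = 71.291 km/h.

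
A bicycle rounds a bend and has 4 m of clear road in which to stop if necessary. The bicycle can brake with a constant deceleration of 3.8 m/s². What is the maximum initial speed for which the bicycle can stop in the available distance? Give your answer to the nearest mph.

v²/(2a) = d ⇒ v = √(2 × 3.800 × 4) = √30.40 = 5.5136 m/s.
5.5136 m/s ÷ 0.44704 = 12.334 mph.

Maximum speed ≈ 12 mph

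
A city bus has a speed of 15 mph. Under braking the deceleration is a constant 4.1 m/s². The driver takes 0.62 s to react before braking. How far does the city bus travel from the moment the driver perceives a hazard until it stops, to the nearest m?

Total stopping distance ≈ 10 m

15 mph × 0.44704 = 6.7056 m/s.
Reaction distance = v·t_r = 6.7056 × 0.62 = 4.157 m.
Braking distance = v²/(2a) = 6.7056² / (2 × 4.100) = 44.965 / 8.200 = 5.484 m.
Total = 4.157 + 5.484 = 9.641 m.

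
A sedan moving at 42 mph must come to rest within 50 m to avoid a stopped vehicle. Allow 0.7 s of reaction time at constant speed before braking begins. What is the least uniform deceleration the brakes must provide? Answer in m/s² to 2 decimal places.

Required deceleration ≈ 4.78 m/s²

42 mph × 0.44704 = 18.7757 m/s.
Distance covered during reaction = 18.7757 × 0.7 = 13.143 m.
Distance available for braking: 50 − 13.143 = 36.857 m.
v² = 2a·d ⇒ a = v²/(2d) = 18.7757² / (2 × 36.857) = 352.527 / 73.714 = 4.7824 m/s².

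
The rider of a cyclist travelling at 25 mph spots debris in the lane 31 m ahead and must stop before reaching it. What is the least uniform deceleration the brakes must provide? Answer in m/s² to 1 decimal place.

25 mph × 0.44704 = 11.1760 m/s.
v² = 2a·d ⇒ a = v²/(2d) = 11.1760² / (2 × 31.000) = 124.903 / 62.000 = 2.0146 m/s².

Required deceleration ≈ 2.0 m/s²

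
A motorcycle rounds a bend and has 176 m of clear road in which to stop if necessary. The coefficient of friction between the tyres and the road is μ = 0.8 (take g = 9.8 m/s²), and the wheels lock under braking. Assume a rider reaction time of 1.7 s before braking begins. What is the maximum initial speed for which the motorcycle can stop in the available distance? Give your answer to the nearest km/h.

Maximum speed ≈ 147 km/h

a = μg = 0.8 × 9.8 = 7.840 m/s².
Stopping distance: v·t_r + v²/(2a) = 176 with t_r = 1.7 s and a = 7.840 m/s².
So v² + 26.656 v − 2759.68 = 0.
Positive root: v = −a·t_r + √((a·t_r)² + 2a·d) = −13.328 + √(177.636 + 2759.68) = 40.8690 m/s.
40.8690 m/s × 3.6 = 147.128 km/h.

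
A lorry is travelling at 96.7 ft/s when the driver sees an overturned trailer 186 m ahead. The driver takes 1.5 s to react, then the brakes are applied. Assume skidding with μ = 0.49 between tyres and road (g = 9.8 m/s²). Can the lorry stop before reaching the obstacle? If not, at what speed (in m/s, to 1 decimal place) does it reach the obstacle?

Yes — it stops about 51.3 m short of the obstacle, so it never reaches it

96.7 ft/s × 0.3048 = 29.4742 m/s.
a = μg = 0.49 × 9.8 = 4.802 m/s².
Reaction distance = 29.4742 × 1.5 = 44.211 m.
Braking distance = v²/(2a) = 868.728 / 9.604 = 90.455 m.
Total stopping distance = 44.211 + 90.455 = 134.666 m, vs 186 m available — it stops with 186 − 134.666 = 51.334 m to spare.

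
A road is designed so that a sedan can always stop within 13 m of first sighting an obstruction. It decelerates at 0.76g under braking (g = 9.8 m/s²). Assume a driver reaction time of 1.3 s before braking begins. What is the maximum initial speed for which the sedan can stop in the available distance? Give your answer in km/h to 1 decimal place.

a = 0.76 × 9.8 = 7.448 m/s².
Stopping distance: v·t_r + v²/(2a) = 13 with t_r = 1.3 s and a = 7.448 m/s².
So v² + 19.365 v − 193.65 = 0.
Positive root: v = −a·t_r + √((a·t_r)² + 2a·d) = −9.682 + √(93.741 + 193.65) = 7.2706 m/s.
7.2706 m/s × 3.6 = 26.174 km/h.

Maximum speed ≈ 26.2 km/h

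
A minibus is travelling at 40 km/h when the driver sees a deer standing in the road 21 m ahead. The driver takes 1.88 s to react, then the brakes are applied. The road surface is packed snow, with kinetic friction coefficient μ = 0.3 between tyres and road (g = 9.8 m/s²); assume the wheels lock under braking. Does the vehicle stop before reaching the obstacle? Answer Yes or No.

No

40 km/h ÷ 3.6 = 11.1111 m/s.
a = μg = 0.3 × 9.8 = 2.940 m/s².
Reaction distance = 11.1111 × 1.88 = 20.889 m.
Braking distance = v²/(2a) = 123.457 / 5.880 = 20.996 m.
Total stopping distance = 20.889 + 20.996 = 41.885 m, vs 21 m available — it cannot stop in time and overshoots by 41.885 − 21 = 20.885 m.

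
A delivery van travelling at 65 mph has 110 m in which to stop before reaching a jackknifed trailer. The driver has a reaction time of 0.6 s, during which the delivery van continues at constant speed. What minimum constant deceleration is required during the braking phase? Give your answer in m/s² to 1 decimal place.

65 mph × 0.44704 = 29.0576 m/s.
Distance covered during reaction = 29.0576 × 0.6 = 17.435 m.
Distance available for braking: 110 − 17.435 = 92.565 m.
v² = 2a·d ⇒ a = v²/(2d) = 29.0576² / (2 × 92.565) = 844.344 / 185.130 = 4.5608 m/s².

Required deceleration ≈ 4.6 m/s²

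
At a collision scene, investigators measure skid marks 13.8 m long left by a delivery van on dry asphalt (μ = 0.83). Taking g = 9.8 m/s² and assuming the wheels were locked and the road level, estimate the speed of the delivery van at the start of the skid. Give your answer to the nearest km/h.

Deceleration a = μg = 0.83 × 9.8 = 8.134 m/s².
v = √(2a·d) = √(2 × 8.134 × 13.8) = √224.498 = 14.9833 m/s.
= 14.9833 × 3.6 = 53.940 km/h.

Initial speed ≈ 54 km/h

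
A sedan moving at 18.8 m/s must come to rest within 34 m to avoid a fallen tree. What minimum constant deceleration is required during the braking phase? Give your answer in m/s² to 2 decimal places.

Required deceleration ≈ 5.20 m/s²

v² = 2a·d ⇒ a = v²/(2d) = 18.8000² / (2 × 34.000) = 353.440 / 68.000 = 5.1976 m/s².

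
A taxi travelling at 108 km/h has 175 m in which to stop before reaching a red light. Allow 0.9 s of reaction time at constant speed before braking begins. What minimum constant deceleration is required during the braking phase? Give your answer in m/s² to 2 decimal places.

Required deceleration ≈ 3.04 m/s²

108 km/h ÷ 3.6 = 30.0000 m/s.
Distance covered during reaction = 30.0000 × 0.9 = 27.000 m.
Distance available for braking: 175 − 27.000 = 148.000 m.
v² = 2a·d ⇒ a = v²/(2d) = 30.0000² / (2 × 148.000) = 900.000 / 296.000 = 3.0405 m/s².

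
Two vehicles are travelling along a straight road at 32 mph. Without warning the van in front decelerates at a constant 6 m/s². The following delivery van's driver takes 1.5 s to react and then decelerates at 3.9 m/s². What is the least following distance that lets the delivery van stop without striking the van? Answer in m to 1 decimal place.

32 mph × 0.44704 = 14.3053 m/s.
Leader travels v²/(2a_L) = 204.642 / 12.000 = 17.053 m before stopping.
Follower covers v·t_r = 14.3053 × 1.5 = 21.458 m while reacting, then v²/(2a_F) = 204.642 / 7.800 = 26.236 m while braking, for a total of 21.458 + 26.236 = 47.694 m.
Since a_F ≤ a_L and the follower starts braking later, the follower is never slower than the leader, so the closest approach is when both have stopped.
Minimum gap = 47.694 − 17.053 = 30.641 m.

Minimum gap ≈ 30.6 m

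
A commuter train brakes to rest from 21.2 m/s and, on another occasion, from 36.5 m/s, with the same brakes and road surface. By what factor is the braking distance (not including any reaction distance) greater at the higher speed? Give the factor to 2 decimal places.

Factor ≈ 2.96

Braking distance d = v²/(2a), so with a fixed, d ∝ v².
Factor = (36.5/21.2)² = 1.7217² = 2.9643.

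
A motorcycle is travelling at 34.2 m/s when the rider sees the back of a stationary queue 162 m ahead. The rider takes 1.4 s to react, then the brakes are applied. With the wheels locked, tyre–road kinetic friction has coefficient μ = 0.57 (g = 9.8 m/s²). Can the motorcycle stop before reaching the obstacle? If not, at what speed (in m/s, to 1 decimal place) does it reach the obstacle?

a = μg = 0.57 × 9.8 = 5.586 m/s².
Reaction distance = 34.2000 × 1.4 = 47.880 m.
Braking distance = v²/(2a) = 1169.640 / 11.172 = 104.694 m.
Total stopping distance = 47.880 + 104.694 = 152.574 m, vs 162 m available — it stops with 162 − 152.574 = 9.426 m to spare.

Yes — it stops about 9.4 m short of the obstacle, so it never reaches it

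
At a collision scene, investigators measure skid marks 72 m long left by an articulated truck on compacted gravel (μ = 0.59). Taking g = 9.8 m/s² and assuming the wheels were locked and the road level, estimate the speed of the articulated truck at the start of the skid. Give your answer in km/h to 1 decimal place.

Deceleration a = μg = 0.59 × 9.8 = 5.782 m/s².
v = √(2a·d) = √(2 × 5.782 × 72) = √832.608 = 28.8549 m/s.
= 28.8549 × 3.6 = 103.878 km/h.

Initial speed ≈ 103.9 km/h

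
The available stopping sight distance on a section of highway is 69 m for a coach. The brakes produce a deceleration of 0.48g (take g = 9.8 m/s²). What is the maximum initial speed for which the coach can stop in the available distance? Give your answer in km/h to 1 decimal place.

a = 0.48 × 9.8 = 4.704 m/s².
v²/(2a) = d ⇒ v = √(2 × 4.704 × 69) = √649.15 = 25.4784 m/s.
25.4784 m/s × 3.6 = 91.722 km/h.

Maximum speed ≈ 91.7 km/h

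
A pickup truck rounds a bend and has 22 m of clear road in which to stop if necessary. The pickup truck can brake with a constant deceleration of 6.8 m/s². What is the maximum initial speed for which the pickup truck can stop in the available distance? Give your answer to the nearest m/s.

v²/(2a) = d ⇒ v = √(2 × 6.800 × 22) = √299.20 = 17.2974 m/s.

Maximum speed ≈ 17 m/s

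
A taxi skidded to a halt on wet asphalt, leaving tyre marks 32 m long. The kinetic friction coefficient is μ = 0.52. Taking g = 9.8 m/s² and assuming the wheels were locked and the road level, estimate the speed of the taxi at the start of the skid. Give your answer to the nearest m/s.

Initial speed ≈ 18 m/s

Deceleration a = μg = 0.52 × 9.8 = 5.096 m/s².
v = √(2a·d) = √(2 × 5.096 × 32) = √326.144 = 18.0595 m/s.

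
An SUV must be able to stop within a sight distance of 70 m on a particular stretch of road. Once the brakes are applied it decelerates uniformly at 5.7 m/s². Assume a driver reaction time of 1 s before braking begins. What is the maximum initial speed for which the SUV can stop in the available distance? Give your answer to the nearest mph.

Maximum speed ≈ 52 mph

Stopping distance: v·t_r + v²/(2a) = 70 with t_r = 1 s and a = 5.700 m/s².
So v² + 11.400 v − 798.00 = 0.
Positive root: v = −a·t_r + √((a·t_r)² + 2a·d) = −5.700 + √(32.490 + 798.00) = 23.1182 m/s.
23.1182 m/s ÷ 0.44704 = 51.714 mph.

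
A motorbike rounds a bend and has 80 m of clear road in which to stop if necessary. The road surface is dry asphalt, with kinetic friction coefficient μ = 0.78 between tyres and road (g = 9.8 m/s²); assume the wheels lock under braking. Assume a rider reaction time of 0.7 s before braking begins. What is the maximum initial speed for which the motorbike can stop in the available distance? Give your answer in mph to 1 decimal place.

Maximum speed ≈ 67.2 mph

a = μg = 0.78 × 9.8 = 7.644 m/s².
Stopping distance: v·t_r + v²/(2a) = 80 with t_r = 0.7 s and a = 7.644 m/s².
So v² + 10.702 v − 1223.04 = 0.
Positive root: v = −a·t_r + √((a·t_r)² + 2a·d) = −5.351 + √(28.633 + 1223.04) = 30.0280 m/s.
30.0280 m/s ÷ 0.44704 = 67.171 mph.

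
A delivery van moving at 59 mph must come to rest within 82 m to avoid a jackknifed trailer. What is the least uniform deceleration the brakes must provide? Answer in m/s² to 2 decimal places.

59 mph × 0.44704 = 26.3754 m/s.
v² = 2a·d ⇒ a = v²/(2d) = 26.3754² / (2 × 82.000) = 695.662 / 164.000 = 4.2418 m/s².

Required deceleration ≈ 4.24 m/s²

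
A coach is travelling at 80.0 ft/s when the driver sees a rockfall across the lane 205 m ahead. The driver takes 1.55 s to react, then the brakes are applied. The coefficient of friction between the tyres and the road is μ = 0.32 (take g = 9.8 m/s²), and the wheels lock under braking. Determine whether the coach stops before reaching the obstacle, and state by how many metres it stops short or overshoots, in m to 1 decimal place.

80 ft/s × 0.3048 = 24.3840 m/s.
a = μg = 0.32 × 9.8 = 3.136 m/s².
Reaction distance = 24.3840 × 1.55 = 37.795 m.
Braking distance = v²/(2a) = 594.579 / 6.272 = 94.799 m.
Total stopping distance = 37.795 + 94.799 = 132.594 m, vs 205 m available — it stops with 205 − 132.594 = 72.406 m to spare.

Yes — it stops 72.4 m short of the obstacle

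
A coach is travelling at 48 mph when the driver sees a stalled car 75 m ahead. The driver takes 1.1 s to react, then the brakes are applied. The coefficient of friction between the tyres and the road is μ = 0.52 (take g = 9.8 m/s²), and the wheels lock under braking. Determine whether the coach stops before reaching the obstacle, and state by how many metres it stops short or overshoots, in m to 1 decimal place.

48 mph × 0.44704 = 21.4579 m/s.
a = μg = 0.52 × 9.8 = 5.096 m/s².
Reaction distance = 21.4579 × 1.1 = 23.604 m.
Braking distance = v²/(2a) = 460.441 / 10.192 = 45.177 m.
Total stopping distance = 23.604 + 45.177 = 68.781 m, vs 75 m available — it stops with 75 − 68.781 = 6.219 m to spare.

Yes — it stops 6.2 m short of the obstacle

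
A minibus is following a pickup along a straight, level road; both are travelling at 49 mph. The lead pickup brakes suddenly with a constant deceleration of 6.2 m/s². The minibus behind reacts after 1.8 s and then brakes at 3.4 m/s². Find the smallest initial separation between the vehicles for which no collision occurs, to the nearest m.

Minimum gap ≈ 71 m

49 mph × 0.44704 = 21.9050 m/s.
Leader travels v²/(2a_L) = 479.829 / 12.400 = 38.696 m before stopping.
Follower covers v·t_r = 21.9050 × 1.8 = 39.429 m while reacting, then v²/(2a_F) = 479.829 / 6.800 = 70.563 m while braking, for a total of 39.429 + 70.563 = 109.992 m.
Since a_F ≤ a_L and the follower starts braking later, the follower is never slower than the leader, so the closest approach is when both have stopped.
Minimum gap = 109.992 − 38.696 = 71.296 m.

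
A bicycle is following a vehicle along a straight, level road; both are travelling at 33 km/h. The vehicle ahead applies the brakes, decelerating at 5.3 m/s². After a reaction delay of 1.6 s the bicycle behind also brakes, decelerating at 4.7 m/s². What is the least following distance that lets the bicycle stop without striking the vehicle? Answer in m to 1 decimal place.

33 km/h ÷ 3.6 = 9.1667 m/s.
Leader travels v²/(2a_L) = 84.028 / 10.600 = 7.927 m before stopping.
Follower covers v·t_r = 9.1667 × 1.6 = 14.667 m while reacting, then v²/(2a_F) = 84.028 / 9.400 = 8.939 m while braking, for a total of 14.667 + 8.939 = 23.606 m.
Since a_F ≤ a_L and the follower starts braking later, the follower is never slower than the leader, so the closest approach is when both have stopped.
Minimum gap = 23.606 − 7.927 = 15.679 m.

Minimum gap ≈ 15.7 m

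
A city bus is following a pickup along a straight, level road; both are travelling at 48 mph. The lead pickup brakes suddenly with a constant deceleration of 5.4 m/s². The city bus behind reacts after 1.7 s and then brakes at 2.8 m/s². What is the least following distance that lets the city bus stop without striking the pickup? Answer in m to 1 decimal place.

48 mph × 0.44704 = 21.4579 m/s.
Leader travels v²/(2a_L) = 460.441 / 10.800 = 42.633 m before stopping.
Follower covers v·t_r = 21.4579 × 1.7 = 36.478 m while reacting, then v²/(2a_F) = 460.441 / 5.600 = 82.222 m while braking, for a total of 36.478 + 82.222 = 118.700 m.
Since a_F ≤ a_L and the follower starts braking later, the follower is never slower than the leader, so the closest approach is when both have stopped.
Minimum gap = 118.700 − 42.633 = 76.067 m.

Minimum gap ≈ 76.1 m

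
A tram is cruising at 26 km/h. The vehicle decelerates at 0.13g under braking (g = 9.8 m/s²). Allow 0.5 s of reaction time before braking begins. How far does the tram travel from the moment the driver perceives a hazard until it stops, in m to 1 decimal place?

Total stopping distance ≈ 24.1 m

26 km/h ÷ 3.6 = 7.2222 m/s.
a = 0.13 × 9.8 = 1.274 m/s².
Reaction distance = v·t_r = 7.2222 × 0.5 = 3.611 m.
Braking distance = v²/(2a) = 7.2222² / (2 × 1.274) = 52.160 / 2.548 = 20.471 m.
Total = 3.611 + 20.471 = 24.082 m.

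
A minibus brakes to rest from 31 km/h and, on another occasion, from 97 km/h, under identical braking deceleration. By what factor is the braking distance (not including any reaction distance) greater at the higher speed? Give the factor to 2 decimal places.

Braking distance d = v²/(2a), so with a fixed, d ∝ v².
Factor = (97/31)² = 3.1290² = 9.7906.

Factor ≈ 9.79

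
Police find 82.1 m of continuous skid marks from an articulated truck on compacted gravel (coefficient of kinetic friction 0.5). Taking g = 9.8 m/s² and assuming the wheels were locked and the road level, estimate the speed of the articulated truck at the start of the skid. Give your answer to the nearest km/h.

Initial speed ≈ 102 km/h

Deceleration a = μg = 0.5 × 9.8 = 4.900 m/s².
v = √(2a·d) = √(2 × 4.900 × 82.1) = √804.580 = 28.3651 m/s.
= 28.3651 × 3.6 = 102.114 km/h.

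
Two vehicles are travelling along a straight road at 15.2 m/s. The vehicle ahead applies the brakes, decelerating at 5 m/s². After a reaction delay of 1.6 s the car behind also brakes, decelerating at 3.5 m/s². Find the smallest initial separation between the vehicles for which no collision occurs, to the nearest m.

Minimum gap ≈ 34 m

Leader travels v²/(2a_L) = 231.040 / 10.000 = 23.104 m before stopping.
Follower covers v·t_r = 15.2000 × 1.6 = 24.320 m while reacting, then v²/(2a_F) = 231.040 / 7.000 = 33.006 m while braking, for a total of 24.320 + 33.006 = 57.326 m.
Since a_F ≤ a_L and the follower starts braking later, the follower is never slower than the leader, so the closest approach is when both have stopped.
Minimum gap = 57.326 − 23.104 = 34.222 m.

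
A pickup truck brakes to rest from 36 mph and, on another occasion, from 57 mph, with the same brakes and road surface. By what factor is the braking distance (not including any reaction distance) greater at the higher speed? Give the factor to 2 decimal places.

Factor ≈ 2.51

Braking distance d = v²/(2a), so with a fixed, d ∝ v².
Factor = (57/36)² = 1.5833² = 2.5068.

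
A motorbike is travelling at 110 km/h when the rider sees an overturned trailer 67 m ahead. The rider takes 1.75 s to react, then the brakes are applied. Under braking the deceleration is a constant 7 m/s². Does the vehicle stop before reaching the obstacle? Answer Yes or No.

No

110 km/h ÷ 3.6 = 30.5556 m/s.
Reaction distance = 30.5556 × 1.75 = 53.472 m.
Braking distance = v²/(2a) = 933.645 / 14.000 = 66.689 m.
Total stopping distance = 53.472 + 66.689 = 120.161 m, vs 67 m available — it cannot stop in time and overshoots by 120.161 − 67 = 53.161 m.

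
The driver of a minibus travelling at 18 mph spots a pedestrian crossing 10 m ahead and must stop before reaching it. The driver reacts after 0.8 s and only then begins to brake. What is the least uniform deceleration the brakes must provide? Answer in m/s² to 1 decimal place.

Required deceleration ≈ 9.1 m/s²

18 mph × 0.44704 = 8.0467 m/s.
Distance covered during reaction = 8.0467 × 0.8 = 6.437 m.
Distance available for braking: 10 − 6.437 = 3.563 m.
v² = 2a·d ⇒ a = v²/(2d) = 8.0467² / (2 × 3.563) = 64.749 / 7.126 = 9.0863 m/s².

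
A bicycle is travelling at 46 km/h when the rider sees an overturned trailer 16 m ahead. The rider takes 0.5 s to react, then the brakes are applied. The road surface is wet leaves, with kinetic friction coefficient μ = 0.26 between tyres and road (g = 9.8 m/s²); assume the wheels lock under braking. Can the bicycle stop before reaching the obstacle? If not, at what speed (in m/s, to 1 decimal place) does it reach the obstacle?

46 km/h ÷ 3.6 = 12.7778 m/s.
a = μg = 0.26 × 9.8 = 2.548 m/s².
Reaction distance = 12.7778 × 0.5 = 6.389 m.
Braking distance needed to stop: v²/(2a) = 163.272 / 5.096 = 32.039 m, so total needed = 6.389 + 32.039 = 38.428 m > 16 m — it cannot stop.
Distance remaining when braking begins: 16 − 6.389 = 9.611 m.
v² = v₀² − 2a·d = 163.272 − 2 × 2.548 × 9.611 = 114.294 m²/s².
v = √114.294 = 10.691 m/s.

No — it strikes the obstacle at 10.7 m/s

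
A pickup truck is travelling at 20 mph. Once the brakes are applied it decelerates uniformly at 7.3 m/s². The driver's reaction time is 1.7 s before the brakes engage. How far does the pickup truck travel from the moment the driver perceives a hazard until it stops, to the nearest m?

Total stopping distance ≈ 21 m

20 mph × 0.44704 = 8.9408 m/s.
Reaction distance = v·t_r = 8.9408 × 1.7 = 15.199 m.
Braking distance = v²/(2a) = 8.9408² / (2 × 7.300) = 79.938 / 14.600 = 5.475 m.
Total = 15.199 + 5.475 = 20.674 m.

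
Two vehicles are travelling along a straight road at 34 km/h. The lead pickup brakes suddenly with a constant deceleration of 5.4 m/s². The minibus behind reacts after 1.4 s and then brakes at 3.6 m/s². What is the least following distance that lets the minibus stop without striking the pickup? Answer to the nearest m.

Minimum gap ≈ 17 m

34 km/h ÷ 3.6 = 9.4444 m/s.
Leader travels v²/(2a_L) = 89.197 / 10.800 = 8.259 m before stopping.
Follower covers v·t_r = 9.4444 × 1.4 = 13.222 m while reacting, then v²/(2a_F) = 89.197 / 7.200 = 12.388 m while braking, for a total of 13.222 + 12.388 = 25.610 m.
Since a_F ≤ a_L and the follower starts braking later, the follower is never slower than the leader, so the closest approach is when both have stopped.
Minimum gap = 25.610 − 8.259 = 17.351 m.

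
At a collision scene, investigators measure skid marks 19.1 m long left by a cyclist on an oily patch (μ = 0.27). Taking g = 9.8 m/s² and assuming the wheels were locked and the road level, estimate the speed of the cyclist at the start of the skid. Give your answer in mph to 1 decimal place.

Deceleration a = μg = 0.27 × 9.8 = 2.646 m/s².
v = √(2a·d) = √(2 × 2.646 × 19.1) = √101.077 = 10.0537 m/s.
= 10.0537 ÷ 0.44704 = 22.489 mph.

Initial speed ≈ 22.5 mph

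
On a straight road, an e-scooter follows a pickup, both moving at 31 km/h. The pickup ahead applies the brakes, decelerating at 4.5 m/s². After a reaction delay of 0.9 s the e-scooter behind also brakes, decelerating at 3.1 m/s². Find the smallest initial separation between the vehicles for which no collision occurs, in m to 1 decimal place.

Minimum gap ≈ 11.5 m

31 km/h ÷ 3.6 = 8.6111 m/s.
Leader travels v²/(2a_L) = 74.151 / 9.000 = 8.239 m before stopping.
Follower covers v·t_r = 8.6111 × 0.9 = 7.750 m while reacting, then v²/(2a_F) = 74.151 / 6.200 = 11.960 m while braking, for a total of 7.750 + 11.960 = 19.710 m.
Since a_F ≤ a_L and the follower starts braking later, the follower is never slower than the leader, so the closest approach is when both have stopped.
Minimum gap = 19.710 − 8.239 = 11.471 m.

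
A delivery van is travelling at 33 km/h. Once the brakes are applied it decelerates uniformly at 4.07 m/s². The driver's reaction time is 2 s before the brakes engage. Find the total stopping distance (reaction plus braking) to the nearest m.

Total stopping distance ≈ 29 m

33 km/h ÷ 3.6 = 9.1667 m/s.
Reaction distance = v·t_r = 9.1667 × 2 = 18.333 m.
Braking distance = v²/(2a) = 9.1667² / (2 × 4.070) = 84.028 / 8.140 = 10.323 m.
Total = 18.333 + 10.323 = 28.656 m.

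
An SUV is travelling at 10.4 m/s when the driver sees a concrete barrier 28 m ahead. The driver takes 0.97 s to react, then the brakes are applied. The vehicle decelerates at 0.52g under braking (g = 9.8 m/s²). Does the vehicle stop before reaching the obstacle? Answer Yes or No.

a = 0.52 × 9.8 = 5.096 m/s².
Reaction distance = 10.4000 × 0.97 = 10.088 m.
Braking distance = v²/(2a) = 108.160 / 10.192 = 10.612 m.
Total stopping distance = 10.088 + 10.612 = 20.700 m, vs 28 m available — it stops with 28 − 20.700 = 7.300 m to spare.

Yes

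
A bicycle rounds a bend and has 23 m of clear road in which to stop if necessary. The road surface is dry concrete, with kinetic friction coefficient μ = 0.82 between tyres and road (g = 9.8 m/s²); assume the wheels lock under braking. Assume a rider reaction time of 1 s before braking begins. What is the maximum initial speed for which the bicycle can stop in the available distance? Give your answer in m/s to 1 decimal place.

a = μg = 0.82 × 9.8 = 8.036 m/s².
Stopping distance: v·t_r + v²/(2a) = 23 with t_r = 1 s and a = 8.036 m/s².
So v² + 16.072 v − 369.66 = 0.
Positive root: v = −a·t_r + √((a·t_r)² + 2a·d) = −8.036 + √(64.577 + 369.66) = 12.8024 m/s.

Maximum speed ≈ 12.8 m/s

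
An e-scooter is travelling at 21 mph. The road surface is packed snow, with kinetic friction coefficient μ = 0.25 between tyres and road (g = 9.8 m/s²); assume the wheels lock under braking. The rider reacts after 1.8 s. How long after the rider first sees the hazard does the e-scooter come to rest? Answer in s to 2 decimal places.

Total time ≈ 5.63 s

21 mph × 0.44704 = 9.3878 m/s.
a = μg = 0.25 × 9.8 = 2.450 m/s².
Braking time = v/a = 9.3878 / 2.450 = 3.832 s.
Total = 1.8 + 3.832 = 5.632 s.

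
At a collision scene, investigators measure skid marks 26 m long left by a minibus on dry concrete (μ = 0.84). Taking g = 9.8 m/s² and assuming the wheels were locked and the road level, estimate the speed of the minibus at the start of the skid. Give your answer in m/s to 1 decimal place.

Deceleration a = μg = 0.84 × 9.8 = 8.232 m/s².
v = √(2a·d) = √(2 × 8.232 × 26) = √428.064 = 20.6897 m/s.

Initial speed ≈ 20.7 m/s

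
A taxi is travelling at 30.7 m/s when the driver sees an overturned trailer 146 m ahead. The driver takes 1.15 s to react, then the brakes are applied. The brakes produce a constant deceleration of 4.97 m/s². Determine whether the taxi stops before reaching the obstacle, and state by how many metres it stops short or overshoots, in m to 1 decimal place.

Yes — it stops 15.9 m short of the obstacle

Reaction distance = 30.7000 × 1.15 = 35.305 m.
Braking distance = v²/(2a) = 942.490 / 9.940 = 94.818 m.
Total stopping distance = 35.305 + 94.818 = 130.123 m, vs 146 m available — it stops with 146 − 130.123 = 15.877 m to spare.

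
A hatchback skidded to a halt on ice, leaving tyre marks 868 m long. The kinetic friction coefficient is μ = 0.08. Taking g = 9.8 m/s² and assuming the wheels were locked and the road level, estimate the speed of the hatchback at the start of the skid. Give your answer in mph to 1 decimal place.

Deceleration a = μg = 0.08 × 9.8 = 0.784 m/s².
v = √(2a·d) = √(2 × 0.784 × 868) = √1361.024 = 36.8921 m/s.
= 36.8921 ÷ 0.44704 = 82.525 mph.

Initial speed ≈ 82.5 mph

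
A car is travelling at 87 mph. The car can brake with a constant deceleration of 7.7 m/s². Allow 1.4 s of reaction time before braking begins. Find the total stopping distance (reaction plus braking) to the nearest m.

Total stopping distance ≈ 153 m

87 mph × 0.44704 = 38.8925 m/s.
Reaction distance = v·t_r = 38.8925 × 1.4 = 54.449 m.
Braking distance = v²/(2a) = 38.8925² / (2 × 7.700) = 1512.627 / 15.400 = 98.223 m.
Total = 54.449 + 98.223 = 152.672 m.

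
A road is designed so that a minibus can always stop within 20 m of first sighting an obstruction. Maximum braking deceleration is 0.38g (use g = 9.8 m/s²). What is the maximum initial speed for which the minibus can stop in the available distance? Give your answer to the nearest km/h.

a = 0.38 × 9.8 = 3.724 m/s².
v²/(2a) = d ⇒ v = √(2 × 3.724 × 20) = √148.96 = 12.2049 m/s.
12.2049 m/s × 3.6 = 43.938 km/h.

Maximum speed ≈ 44 km/h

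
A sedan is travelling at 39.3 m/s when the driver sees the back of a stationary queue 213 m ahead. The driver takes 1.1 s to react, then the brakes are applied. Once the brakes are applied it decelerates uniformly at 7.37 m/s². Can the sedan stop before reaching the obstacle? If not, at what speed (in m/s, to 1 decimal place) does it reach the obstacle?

Reaction distance = 39.3000 × 1.1 = 43.230 m.
Braking distance = v²/(2a) = 1544.490 / 14.740 = 104.782 m.
Total stopping distance = 43.230 + 104.782 = 148.012 m, vs 213 m available — it stops with 213 − 148.012 = 64.988 m to spare.

Yes — it stops about 65.0 m short of the obstacle, so it never reaches it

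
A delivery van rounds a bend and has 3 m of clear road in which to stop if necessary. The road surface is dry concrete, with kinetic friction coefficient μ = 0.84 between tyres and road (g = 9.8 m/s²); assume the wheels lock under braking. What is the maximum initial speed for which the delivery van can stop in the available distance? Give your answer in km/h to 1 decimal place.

Maximum speed ≈ 25.3 km/h

a = μg = 0.84 × 9.8 = 8.232 m/s².
v²/(2a) = d ⇒ v = √(2 × 8.232 × 3) = √49.39 = 7.0278 m/s.
7.0278 m/s × 3.6 = 25.300 km/h.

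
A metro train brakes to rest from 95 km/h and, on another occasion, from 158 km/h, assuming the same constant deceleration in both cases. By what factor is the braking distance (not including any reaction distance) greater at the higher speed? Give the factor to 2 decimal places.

Braking distance d = v²/(2a), so with a fixed, d ∝ v².
Factor = (158/95)² = 1.6632² = 2.7662.

Factor ≈ 2.77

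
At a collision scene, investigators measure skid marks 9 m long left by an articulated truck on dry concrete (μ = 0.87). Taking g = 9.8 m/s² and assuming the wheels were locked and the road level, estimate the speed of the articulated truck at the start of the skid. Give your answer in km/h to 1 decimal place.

Deceleration a = μg = 0.87 × 9.8 = 8.526 m/s².
v = √(2a·d) = √(2 × 8.526 × 9) = √153.468 = 12.3882 m/s.
= 12.3882 × 3.6 = 44.598 km/h.

Initial speed ≈ 44.6 km/h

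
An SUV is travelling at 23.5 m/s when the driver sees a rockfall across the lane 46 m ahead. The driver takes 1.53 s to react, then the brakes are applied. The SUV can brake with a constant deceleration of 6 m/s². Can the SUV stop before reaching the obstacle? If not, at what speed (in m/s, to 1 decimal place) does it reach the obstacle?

No — it strikes the obstacle at 20.8 m/s

Reaction distance = 23.5000 × 1.53 = 35.955 m.
Braking distance needed to stop: v²/(2a) = 552.250 / 12.000 = 46.021 m, so total needed = 35.955 + 46.021 = 81.976 m > 46 m — it cannot stop.
Distance remaining when braking begins: 46 − 35.955 = 10.045 m.
v² = v₀² − 2a·d = 552.250 − 2 × 6.000 × 10.045 = 431.710 m²/s².
v = √431.710 = 20.778 m/s.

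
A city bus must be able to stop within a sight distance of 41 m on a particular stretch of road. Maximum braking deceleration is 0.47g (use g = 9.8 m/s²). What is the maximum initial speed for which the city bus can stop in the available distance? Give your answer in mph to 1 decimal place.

Maximum speed ≈ 43.5 mph

a = 0.47 × 9.8 = 4.606 m/s².
v²/(2a) = d ⇒ v = √(2 × 4.606 × 41) = √377.69 = 19.4342 m/s.
19.4342 m/s ÷ 0.44704 = 43.473 mph.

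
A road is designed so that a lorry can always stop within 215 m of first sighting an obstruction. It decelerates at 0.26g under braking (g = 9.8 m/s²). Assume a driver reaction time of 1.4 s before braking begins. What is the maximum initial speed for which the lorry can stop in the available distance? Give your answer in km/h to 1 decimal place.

a = 0.26 × 9.8 = 2.548 m/s².
Stopping distance: v·t_r + v²/(2a) = 215 with t_r = 1.4 s and a = 2.548 m/s².
So v² + 7.134 v − 1095.64 = 0.
Positive root: v = −a·t_r + √((a·t_r)² + 2a·d) = −3.567 + √(12.723 + 1095.64) = 29.7251 m/s.
29.7251 m/s × 3.6 = 107.010 km/h.

Maximum speed ≈ 107.0 km/h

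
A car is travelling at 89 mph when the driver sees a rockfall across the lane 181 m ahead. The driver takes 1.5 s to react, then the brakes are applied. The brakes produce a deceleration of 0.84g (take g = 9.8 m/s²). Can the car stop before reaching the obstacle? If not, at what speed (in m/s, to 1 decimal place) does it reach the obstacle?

Yes — it stops about 25.2 m short of the obstacle, so it never reaches it

89 mph × 0.44704 = 39.7866 m/s.
a = 0.84 × 9.8 = 8.232 m/s².
Reaction distance = 39.7866 × 1.5 = 59.680 m.
Braking distance = v²/(2a) = 1582.974 / 16.464 = 96.148 m.
Total stopping distance = 59.680 + 96.148 = 155.828 m, vs 181 m available — it stops with 181 − 155.828 = 25.172 m to spare.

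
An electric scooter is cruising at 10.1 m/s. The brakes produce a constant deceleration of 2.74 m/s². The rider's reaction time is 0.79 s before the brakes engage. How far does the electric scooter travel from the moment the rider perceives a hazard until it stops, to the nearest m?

Reaction distance = v·t_r = 10.1000 × 0.79 = 7.979 m.
Braking distance = v²/(2a) = 10.1000² / (2 × 2.740) = 102.010 / 5.480 = 18.615 m.
Total = 7.979 + 18.615 = 26.594 m.

Total stopping distance ≈ 27 m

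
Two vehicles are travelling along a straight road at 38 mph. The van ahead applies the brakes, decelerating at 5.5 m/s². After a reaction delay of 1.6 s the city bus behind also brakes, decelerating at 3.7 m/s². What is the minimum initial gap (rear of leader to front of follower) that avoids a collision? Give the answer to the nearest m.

Minimum gap ≈ 40 m

38 mph × 0.44704 = 16.9875 m/s.
Leader travels v²/(2a_L) = 288.575 / 11.000 = 26.234 m before stopping.
Follower covers v·t_r = 16.9875 × 1.6 = 27.180 m while reacting, then v²/(2a_F) = 288.575 / 7.400 = 38.997 m while braking, for a total of 27.180 + 38.997 = 66.177 m.
Since a_F ≤ a_L and the follower starts braking later, the follower is never slower than the leader, so the closest approach is when both have stopped.
Minimum gap = 66.177 − 26.234 = 39.943 m.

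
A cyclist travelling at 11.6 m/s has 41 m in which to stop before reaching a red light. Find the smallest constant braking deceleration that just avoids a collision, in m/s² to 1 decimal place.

v² = 2a·d ⇒ a = v²/(2d) = 11.6000² / (2 × 41.000) = 134.560 / 82.000 = 1.6410 m/s².

Required deceleration ≈ 1.6 m/s²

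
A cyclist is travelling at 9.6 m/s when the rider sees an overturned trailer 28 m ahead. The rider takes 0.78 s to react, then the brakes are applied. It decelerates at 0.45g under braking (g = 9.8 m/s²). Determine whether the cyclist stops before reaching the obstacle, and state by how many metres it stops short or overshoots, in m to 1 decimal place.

a = 0.45 × 9.8 = 4.410 m/s².
Reaction distance = 9.6000 × 0.78 = 7.488 m.
Braking distance = v²/(2a) = 92.160 / 8.820 = 10.449 m.
Total stopping distance = 7.488 + 10.449 = 17.937 m, vs 28 m available — it stops with 28 − 17.937 = 10.063 m to spare.

Yes — it stops 10.1 m short of the obstacle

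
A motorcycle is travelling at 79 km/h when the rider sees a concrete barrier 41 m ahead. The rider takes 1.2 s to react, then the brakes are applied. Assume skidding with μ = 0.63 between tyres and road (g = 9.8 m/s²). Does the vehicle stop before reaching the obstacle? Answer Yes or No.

No

79 km/h ÷ 3.6 = 21.9444 m/s.
a = μg = 0.63 × 9.8 = 6.174 m/s².
Reaction distance = 21.9444 × 1.2 = 26.333 m.
Braking distance = v²/(2a) = 481.557 / 12.348 = 38.999 m.
Total stopping distance = 26.333 + 38.999 = 65.332 m, vs 41 m available — it cannot stop in time and overshoots by 65.332 − 41 = 24.332 m.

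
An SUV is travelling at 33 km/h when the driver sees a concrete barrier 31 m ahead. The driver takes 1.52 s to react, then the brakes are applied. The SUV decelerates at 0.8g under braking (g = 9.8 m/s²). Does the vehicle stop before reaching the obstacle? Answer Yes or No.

33 km/h ÷ 3.6 = 9.1667 m/s.
a = 0.8 × 9.8 = 7.840 m/s².
Reaction distance = 9.1667 × 1.52 = 13.933 m.
Braking distance = v²/(2a) = 84.028 / 15.680 = 5.359 m.
Total stopping distance = 13.933 + 5.359 = 19.292 m, vs 31 m available — it stops with 31 − 19.292 = 11.708 m to spare.

Yes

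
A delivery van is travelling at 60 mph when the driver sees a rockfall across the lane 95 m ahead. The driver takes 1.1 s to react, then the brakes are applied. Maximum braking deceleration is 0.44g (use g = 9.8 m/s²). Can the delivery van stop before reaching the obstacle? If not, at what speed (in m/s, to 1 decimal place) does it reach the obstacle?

60 mph × 0.44704 = 26.8224 m/s.
a = 0.44 × 9.8 = 4.312 m/s².
Reaction distance = 26.8224 × 1.1 = 29.505 m.
Braking distance needed to stop: v²/(2a) = 719.441 / 8.624 = 83.423 m, so total needed = 29.505 + 83.423 = 112.928 m > 95 m — it cannot stop.
Distance remaining when braking begins: 95 − 29.505 = 65.495 m.
v² = v₀² − 2a·d = 719.441 − 2 × 4.312 × 65.495 = 154.612 m²/s².
v = √154.612 = 12.434 m/s.

No — it strikes the obstacle at 12.4 m/s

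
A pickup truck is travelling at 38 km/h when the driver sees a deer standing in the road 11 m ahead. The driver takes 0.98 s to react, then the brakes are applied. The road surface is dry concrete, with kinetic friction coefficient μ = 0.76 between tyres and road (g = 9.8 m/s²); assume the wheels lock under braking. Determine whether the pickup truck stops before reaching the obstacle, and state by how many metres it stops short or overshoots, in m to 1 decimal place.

No — it overshoots by 6.8 m

38 km/h ÷ 3.6 = 10.5556 m/s.
a = μg = 0.76 × 9.8 = 7.448 m/s².
Reaction distance = 10.5556 × 0.98 = 10.344 m.
Braking distance = v²/(2a) = 111.421 / 14.896 = 7.480 m.
Total stopping distance = 10.344 + 7.480 = 17.824 m, vs 11 m available — it cannot stop in time and overshoots by 17.824 − 11 = 6.824 m.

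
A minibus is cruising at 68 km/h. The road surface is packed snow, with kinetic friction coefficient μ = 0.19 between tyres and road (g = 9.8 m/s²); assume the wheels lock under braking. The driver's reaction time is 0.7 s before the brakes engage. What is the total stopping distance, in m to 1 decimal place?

Total stopping distance ≈ 109.0 m

68 km/h ÷ 3.6 = 18.8889 m/s.
a = μg = 0.19 × 9.8 = 1.862 m/s².
Reaction distance = v·t_r = 18.8889 × 0.7 = 13.222 m.
Braking distance = v²/(2a) = 18.8889² / (2 × 1.862) = 356.791 / 3.724 = 95.809 m.
Total = 13.222 + 95.809 = 109.031 m.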